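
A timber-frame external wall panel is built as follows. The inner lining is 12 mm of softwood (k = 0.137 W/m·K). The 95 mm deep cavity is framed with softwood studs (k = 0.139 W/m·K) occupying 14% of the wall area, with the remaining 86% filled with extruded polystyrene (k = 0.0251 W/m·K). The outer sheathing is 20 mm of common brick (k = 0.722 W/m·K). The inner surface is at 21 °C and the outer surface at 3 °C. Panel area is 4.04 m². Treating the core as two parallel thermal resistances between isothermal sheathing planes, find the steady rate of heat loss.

Q ≈ 29.9 W

Sheathing layers in series; stud and cavity paths in parallel between them.
R_inner = 0.012/(0.137×4.04) = 0.02168 K/W
R_stud  = 0.095/(0.139×0.14×4.04) = 1.208 K/W
R_cav   = 0.095/(0.0251×0.86×4.04) = 1.089 K/W
1/R_core = 1/R_stud + 1/R_cav → R_core = 0.5729 K/W
R_outer = 0.02/(0.722×4.04) = 0.006857 K/W
R_total = 0.6014 K/W
Q = ΔT/R_total = 18/0.6014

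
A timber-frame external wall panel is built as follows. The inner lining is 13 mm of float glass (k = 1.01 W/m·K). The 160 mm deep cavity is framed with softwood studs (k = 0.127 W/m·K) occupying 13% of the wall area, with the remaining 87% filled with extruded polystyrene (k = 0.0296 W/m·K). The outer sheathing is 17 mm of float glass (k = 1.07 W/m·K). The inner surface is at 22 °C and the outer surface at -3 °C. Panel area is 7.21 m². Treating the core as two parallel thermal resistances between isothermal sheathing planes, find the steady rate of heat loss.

Sheathing layers in series; stud and cavity paths in parallel between them.
R_inner = 0.013/(1.01×7.21) = 0.001785 K/W
R_stud  = 0.16/(0.127×0.13×7.21) = 1.344 K/W
R_cav   = 0.16/(0.0296×0.87×7.21) = 0.8617 K/W
1/R_core = 1/R_stud + 1/R_cav → R_core = 0.5251 K/W
R_outer = 0.017/(1.07×7.21) = 0.002204 K/W
R_total = 0.5291 K/W
Q = ΔT/R_total = 25/0.5291

Q ≈ 47.3 W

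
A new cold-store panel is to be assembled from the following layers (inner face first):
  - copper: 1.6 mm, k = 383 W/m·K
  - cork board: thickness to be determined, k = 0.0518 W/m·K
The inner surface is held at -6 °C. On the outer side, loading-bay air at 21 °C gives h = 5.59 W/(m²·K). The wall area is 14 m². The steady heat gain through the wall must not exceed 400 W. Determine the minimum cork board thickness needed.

Series thermal resistances:
R_copper = L/(kA) = 0.0016/(383×14) = 2.984×10^-7 K/W
R_outer film = 1/(h_o·A) = 1/(5.59×14) = 0.01278 K/W
Sum of the known resistances R_other = 0.01278 K/W
Required total resistance R_tot = ΔT/Q_allow = 27/400 = 0.0675 K/W
R_cork board = R_tot − R_other = 0.05472 K/W
L = R·k·A = 0.05472×0.0518×14

L ≈ 39.7 mm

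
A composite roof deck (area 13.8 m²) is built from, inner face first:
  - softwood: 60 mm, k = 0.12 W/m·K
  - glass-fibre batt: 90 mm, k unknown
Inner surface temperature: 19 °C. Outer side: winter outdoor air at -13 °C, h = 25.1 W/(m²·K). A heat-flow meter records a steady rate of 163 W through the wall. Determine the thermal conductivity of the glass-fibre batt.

Treating each layer as a thermal resistance in series:
R_softwood = L/(kA) = 0.06/(0.12×13.8) = 0.03623 K/W
R_outer film = 1/(h_o·A) = 1/(25.1×13.8) = 0.002887 K/W
Sum of known resistances R_other = 0.03912 K/W
Total R = ΔT/Q = 32/163 = 0.1963 K/W
R_glass-fibre batt = R_total − R_other = 0.1572 K/W
k = L/(R·A) = 0.09/(0.1572×13.8)

k ≈ 0.0415 W/(m·K)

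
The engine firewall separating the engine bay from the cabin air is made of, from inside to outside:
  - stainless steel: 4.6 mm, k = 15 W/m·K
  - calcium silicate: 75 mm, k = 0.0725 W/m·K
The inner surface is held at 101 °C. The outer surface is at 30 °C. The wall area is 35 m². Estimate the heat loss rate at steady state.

Q ≈ 2400 W

Thermal resistances in series:
R_stainless steel = L/(kA) = 0.0046/(15×35) = 8.762×10^-6 K/W
R_calcium silicate = L/(kA) = 0.075/(0.0725×35) = 0.02956 K/W
R_total = 0.02957 K/W
Q = ΔT / R_total = 71 / 0.02957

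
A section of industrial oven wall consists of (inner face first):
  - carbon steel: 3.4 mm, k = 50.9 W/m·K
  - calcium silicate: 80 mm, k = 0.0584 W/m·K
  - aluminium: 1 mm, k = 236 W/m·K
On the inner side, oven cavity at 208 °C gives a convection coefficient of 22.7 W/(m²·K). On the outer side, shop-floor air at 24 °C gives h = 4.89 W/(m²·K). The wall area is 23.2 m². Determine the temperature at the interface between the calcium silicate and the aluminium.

Thermal resistances in series:
R_inner film = 1/(h_i·A) = 1/(22.7×23.2) = 0.001899 K/W
R_carbon steel = L/(kA) = 0.0034/(50.9×23.2) = 2.879×10^-6 K/W
R_calcium silicate = L/(kA) = 0.08/(0.0584×23.2) = 0.05905 K/W
R_aluminium = L/(kA) = 0.001/(236×23.2) = 1.826×10^-7 K/W
R_outer film = 1/(h_o·A) = 1/(4.89×23.2) = 0.008815 K/W
R_total = 0.06976 K/W;  Q = ΔT/R_total = 184/0.06976 = 2638 W
T_interface = T_inner − Q·ΣR(inner→interface) = 208 − 2640×0.06095

T ≈ 47.2 °C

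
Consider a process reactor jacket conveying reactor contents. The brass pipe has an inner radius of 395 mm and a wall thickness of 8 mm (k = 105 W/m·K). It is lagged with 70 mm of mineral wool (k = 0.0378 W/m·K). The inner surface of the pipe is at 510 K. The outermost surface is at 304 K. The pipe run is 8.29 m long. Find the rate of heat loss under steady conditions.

Q ≈ 2530 W

Radial resistances (cylindrical: R_cond = ln(r_o/r_i)/(2πkL), R_conv = 1/(h·2πrL)):
R_brass pipe wall = ln(403/395)/(2π×105×8.29) = 3.666×10^-6 K/W
R_mineral wool = ln(473/403)/(2π×0.0378×8.29) = 0.08134 K/W
R_total = 0.08135 K/W
Q = ΔT/R_total = 206/0.08135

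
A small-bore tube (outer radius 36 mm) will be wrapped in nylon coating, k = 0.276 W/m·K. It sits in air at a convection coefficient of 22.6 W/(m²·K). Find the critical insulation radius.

For a cylinder r_cr = k/h = 0.276/22.6
r_cr = 12.2 mm; since the bare radius (36 mm) is above r_cr, any added insulation will reduce heat loss.

r_cr ≈ 12.2 mm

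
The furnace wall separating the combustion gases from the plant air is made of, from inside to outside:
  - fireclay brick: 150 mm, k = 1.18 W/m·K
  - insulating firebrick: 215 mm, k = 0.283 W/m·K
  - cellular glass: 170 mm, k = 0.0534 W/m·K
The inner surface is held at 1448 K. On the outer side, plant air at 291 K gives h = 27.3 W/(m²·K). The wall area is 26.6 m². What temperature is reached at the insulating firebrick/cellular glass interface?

Treating each layer as a thermal resistance in series:
R_fireclay brick = L/(kA) = 0.15/(1.18×26.6) = 0.004779 K/W
R_insulating firebrick = L/(kA) = 0.215/(0.283×26.6) = 0.02856 K/W
R_cellular glass = L/(kA) = 0.17/(0.0534×26.6) = 0.1197 K/W
R_outer film = 1/(h_o·A) = 1/(27.3×26.6) = 0.001377 K/W
R_total = 0.1544 K/W;  Q = ΔT/R_total = 1157/0.1544 = 7494 W
T_interface = T_inner − Q·ΣR(inner→interface) = 1448 − 7490×0.03334

T ≈ 1200 K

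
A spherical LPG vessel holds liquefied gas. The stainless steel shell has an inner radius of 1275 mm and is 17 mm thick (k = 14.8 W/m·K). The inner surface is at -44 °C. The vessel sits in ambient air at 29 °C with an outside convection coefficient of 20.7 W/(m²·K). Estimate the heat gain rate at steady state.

Q ≈ 31000 W

Spherical conduction: R = (1/r_in − 1/r_out)/(4πk) per layer; series-sum.
R_stainless steel shell = (1/1.275 − 1/1.292)/(4π×14.8) = 5.549×10^-5 K/W
R_outer film = 1/(h·4πr_o²) = 1/(20.7×4π×1.292²) = 0.002303 K/W
R_total = 0.002358 K/W
Q = ΔT/R_total = 73/0.002358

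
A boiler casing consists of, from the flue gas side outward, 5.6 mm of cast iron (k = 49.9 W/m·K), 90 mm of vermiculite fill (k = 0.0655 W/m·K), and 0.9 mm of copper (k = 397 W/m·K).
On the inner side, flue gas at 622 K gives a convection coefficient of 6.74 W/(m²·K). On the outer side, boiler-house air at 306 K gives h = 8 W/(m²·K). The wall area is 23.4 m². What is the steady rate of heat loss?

Treating each layer as a thermal resistance in series:
R_inner film = 1/(h_i·A) = 1/(6.74×23.4) = 0.006341 K/W
R_cast iron = L/(kA) = 0.0056/(49.9×23.4) = 4.796×10^-6 K/W
R_vermiculite fill = L/(kA) = 0.09/(0.0655×23.4) = 0.05872 K/W
R_copper = L/(kA) = 0.0009/(397×23.4) = 9.688×10^-8 K/W
R_outer film = 1/(h_o·A) = 1/(8×23.4) = 0.005342 K/W
R_total = 0.07041 K/W
Q = ΔT / R_total = 316 / 0.07041

Q ≈ 4490 W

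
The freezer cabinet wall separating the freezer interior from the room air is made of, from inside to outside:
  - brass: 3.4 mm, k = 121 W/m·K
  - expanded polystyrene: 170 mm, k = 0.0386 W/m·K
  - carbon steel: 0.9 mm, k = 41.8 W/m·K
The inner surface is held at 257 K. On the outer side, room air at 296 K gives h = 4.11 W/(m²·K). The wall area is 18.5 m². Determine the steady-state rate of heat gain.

Q ≈ 155 W

Thermal resistances in series:
R_brass = L/(kA) = 0.0034/(121×18.5) = 1.519×10^-6 K/W
R_expanded polystyrene = L/(kA) = 0.17/(0.0386×18.5) = 0.2381 K/W
R_carbon steel = L/(kA) = 0.0009/(41.8×18.5) = 1.164×10^-6 K/W
R_outer film = 1/(h_o·A) = 1/(4.11×18.5) = 0.01315 K/W
R_total = 0.2512 K/W
Q = ΔT / R_total = 39 / 0.2512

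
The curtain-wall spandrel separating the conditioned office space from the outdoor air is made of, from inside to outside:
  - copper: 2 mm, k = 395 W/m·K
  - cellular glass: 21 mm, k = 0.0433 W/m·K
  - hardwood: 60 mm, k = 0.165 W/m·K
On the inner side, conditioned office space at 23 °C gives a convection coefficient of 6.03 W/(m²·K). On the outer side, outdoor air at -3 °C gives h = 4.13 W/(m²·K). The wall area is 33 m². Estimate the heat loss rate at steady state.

Series thermal resistances:
R_inner film = 1/(h_i·A) = 1/(6.03×33) = 0.005025 K/W
R_copper = L/(kA) = 0.002/(395×33) = 1.534×10^-7 K/W
R_cellular glass = L/(kA) = 0.021/(0.0433×33) = 0.0147 K/W
R_hardwood = L/(kA) = 0.06/(0.165×33) = 0.01102 K/W
R_outer film = 1/(h_o·A) = 1/(4.13×33) = 0.007337 K/W
R_total = 0.03808 K/W
Q = ΔT / R_total = 26 / 0.03808

Q ≈ 683 W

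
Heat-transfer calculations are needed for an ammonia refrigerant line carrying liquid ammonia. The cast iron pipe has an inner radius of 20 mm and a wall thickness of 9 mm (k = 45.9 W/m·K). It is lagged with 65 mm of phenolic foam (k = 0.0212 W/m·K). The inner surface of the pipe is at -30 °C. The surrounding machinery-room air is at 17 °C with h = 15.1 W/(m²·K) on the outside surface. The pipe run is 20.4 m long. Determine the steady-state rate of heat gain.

Treating each annulus and film as a series resistance:
R_cast iron pipe wall = ln(29/20)/(2π×45.9×20.4) = 6.316×10^-5 K/W
R_phenolic foam = ln(94/29)/(2π×0.0212×20.4) = 0.4328 K/W
R_outer film = 1/(h_o·2πr_oL) = 1/(15.1×2π×0.094×20.4) = 0.005496 K/W
R_total = 0.4383 K/W
Q = ΔT/R_total = 47/0.4383

Q ≈ 107 W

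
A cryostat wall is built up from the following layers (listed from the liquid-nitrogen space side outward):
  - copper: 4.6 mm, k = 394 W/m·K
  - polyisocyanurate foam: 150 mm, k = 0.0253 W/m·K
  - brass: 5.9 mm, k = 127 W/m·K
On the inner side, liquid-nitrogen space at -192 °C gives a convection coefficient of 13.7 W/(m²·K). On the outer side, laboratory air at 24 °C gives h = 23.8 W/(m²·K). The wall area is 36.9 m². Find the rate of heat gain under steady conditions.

Q ≈ 1320 W

Model the wall as resistances in series:
R_inner film = 1/(h_i·A) = 1/(13.7×36.9) = 0.001978 K/W
R_copper = L/(kA) = 0.0046/(394×36.9) = 3.164×10^-7 K/W
R_polyisocyanurate foam = L/(kA) = 0.15/(0.0253×36.9) = 0.1607 K/W
R_brass = L/(kA) = 0.0059/(127×36.9) = 1.259×10^-6 K/W
R_outer film = 1/(h_o·A) = 1/(23.8×36.9) = 0.001139 K/W
R_total = 0.1638 K/W
Q = ΔT / R_total = 216 / 0.1638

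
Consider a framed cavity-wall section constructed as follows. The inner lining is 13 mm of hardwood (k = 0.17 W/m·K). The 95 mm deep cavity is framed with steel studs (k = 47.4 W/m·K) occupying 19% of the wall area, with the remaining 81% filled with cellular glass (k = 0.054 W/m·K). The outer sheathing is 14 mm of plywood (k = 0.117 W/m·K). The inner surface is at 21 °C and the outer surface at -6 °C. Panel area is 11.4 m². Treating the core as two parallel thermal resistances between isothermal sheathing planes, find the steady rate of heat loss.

Q ≈ 1490 W

Sheathing layers in series; stud and cavity paths in parallel between them.
R_inner = 0.013/(0.17×11.4) = 0.006708 K/W
R_stud  = 0.095/(47.4×0.19×11.4) = 9.253×10^-4 K/W
R_cav   = 0.095/(0.054×0.81×11.4) = 0.1905 K/W
1/R_core = 1/R_stud + 1/R_cav → R_core = 9.208×10^-4 K/W
R_outer = 0.014/(0.117×11.4) = 0.0105 K/W
R_total = 0.01813 K/W
Q = ΔT/R_total = 27/0.01813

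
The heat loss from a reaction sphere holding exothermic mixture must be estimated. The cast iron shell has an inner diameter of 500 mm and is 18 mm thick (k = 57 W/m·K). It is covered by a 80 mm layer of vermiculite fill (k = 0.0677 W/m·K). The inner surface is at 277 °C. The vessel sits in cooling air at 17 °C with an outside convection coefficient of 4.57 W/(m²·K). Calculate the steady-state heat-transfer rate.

Q ≈ 226 W

Each spherical layer contributes R = (1/r_i − 1/r_o)/(4πk):
R_cast iron shell = (1/0.25 − 1/0.268)/(4π×57) = 3.751×10^-4 K/W
R_vermiculite fill = (1/0.268 − 1/0.348)/(4π×0.0677) = 1.008 K/W
R_outer film = 1/(h·4πr_o²) = 1/(4.57×4π×0.348²) = 0.1438 K/W
R_total = 1.152 K/W
Q = ΔT/R_total = 260/1.152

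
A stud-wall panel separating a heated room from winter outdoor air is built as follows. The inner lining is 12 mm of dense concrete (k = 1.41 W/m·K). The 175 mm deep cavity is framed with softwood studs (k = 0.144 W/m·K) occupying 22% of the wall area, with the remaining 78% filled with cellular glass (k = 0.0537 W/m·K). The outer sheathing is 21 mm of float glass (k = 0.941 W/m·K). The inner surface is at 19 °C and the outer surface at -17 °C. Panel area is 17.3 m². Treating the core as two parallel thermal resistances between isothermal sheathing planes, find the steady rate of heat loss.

Q ≈ 258 W

Sheathing layers in series; stud and cavity paths in parallel between them.
R_inner = 0.012/(1.41×17.3) = 4.919×10^-4 K/W
R_stud  = 0.175/(0.144×0.22×17.3) = 0.3193 K/W
R_cav   = 0.175/(0.0537×0.78×17.3) = 0.2415 K/W
1/R_core = 1/R_stud + 1/R_cav → R_core = 0.1375 K/W
R_outer = 0.021/(0.941×17.3) = 0.00129 K/W
R_total = 0.1393 K/W
Q = ΔT/R_total = 36/0.1393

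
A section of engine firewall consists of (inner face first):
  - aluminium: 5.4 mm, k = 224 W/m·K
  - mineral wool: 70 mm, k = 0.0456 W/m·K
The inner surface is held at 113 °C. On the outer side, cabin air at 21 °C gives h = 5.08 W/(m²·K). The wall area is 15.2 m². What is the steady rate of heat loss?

Q ≈ 807 W

Treating each layer as a thermal resistance in series:
R_aluminium = L/(kA) = 0.0054/(224×15.2) = 1.586×10^-6 K/W
R_mineral wool = L/(kA) = 0.07/(0.0456×15.2) = 0.101 K/W
R_outer film = 1/(h_o·A) = 1/(5.08×15.2) = 0.01295 K/W
R_total = 0.1139 K/W
Q = ΔT / R_total = 92 / 0.1139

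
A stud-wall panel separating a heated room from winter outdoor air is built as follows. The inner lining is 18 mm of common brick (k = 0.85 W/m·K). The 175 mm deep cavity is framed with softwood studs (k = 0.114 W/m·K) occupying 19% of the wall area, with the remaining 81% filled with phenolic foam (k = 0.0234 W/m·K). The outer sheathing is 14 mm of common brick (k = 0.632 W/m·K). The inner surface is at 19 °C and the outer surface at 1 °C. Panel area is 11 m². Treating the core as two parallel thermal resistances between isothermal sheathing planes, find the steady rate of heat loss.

Q ≈ 45.5 W

Sheathing layers in series; stud and cavity paths in parallel between them.
R_inner = 0.018/(0.85×11) = 0.001925 K/W
R_stud  = 0.175/(0.114×0.19×11) = 0.7345 K/W
R_cav   = 0.175/(0.0234×0.81×11) = 0.8394 K/W
1/R_core = 1/R_stud + 1/R_cav → R_core = 0.3917 K/W
R_outer = 0.014/(0.632×11) = 0.002014 K/W
R_total = 0.3957 K/W
Q = ΔT/R_total = 18/0.3957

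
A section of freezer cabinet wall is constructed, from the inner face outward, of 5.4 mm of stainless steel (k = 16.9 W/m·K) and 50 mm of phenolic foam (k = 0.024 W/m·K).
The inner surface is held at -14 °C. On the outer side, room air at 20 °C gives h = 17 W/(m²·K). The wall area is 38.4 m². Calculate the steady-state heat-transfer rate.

Q ≈ 609 W

Treating each layer as a thermal resistance in series:
R_stainless steel = L/(kA) = 0.0054/(16.9×38.4) = 8.321×10^-6 K/W
R_phenolic foam = L/(kA) = 0.05/(0.024×38.4) = 0.05425 K/W
R_outer film = 1/(h_o·A) = 1/(17×38.4) = 0.001532 K/W
R_total = 0.05579 K/W
Q = ΔT / R_total = 34 / 0.05579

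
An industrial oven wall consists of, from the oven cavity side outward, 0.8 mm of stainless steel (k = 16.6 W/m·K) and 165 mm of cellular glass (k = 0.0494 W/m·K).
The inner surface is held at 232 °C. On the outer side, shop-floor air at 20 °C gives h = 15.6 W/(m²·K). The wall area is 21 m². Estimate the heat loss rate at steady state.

Q ≈ 1310 W

Model the wall as resistances in series:
R_stainless steel = L/(kA) = 0.0008/(16.6×21) = 2.295×10^-6 K/W
R_cellular glass = L/(kA) = 0.165/(0.0494×21) = 0.1591 K/W
R_outer film = 1/(h_o·A) = 1/(15.6×21) = 0.003053 K/W
R_total = 0.1621 K/W
Q = ΔT / R_total = 212 / 0.1621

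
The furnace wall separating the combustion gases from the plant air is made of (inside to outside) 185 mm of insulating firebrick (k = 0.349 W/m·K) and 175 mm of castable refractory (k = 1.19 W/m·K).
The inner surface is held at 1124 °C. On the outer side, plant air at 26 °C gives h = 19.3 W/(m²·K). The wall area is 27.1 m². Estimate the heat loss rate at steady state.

Using the resistance-network approach (series):
R_insulating firebrick = L/(kA) = 0.185/(0.349×27.1) = 0.01956 K/W
R_castable refractory = L/(kA) = 0.175/(1.19×27.1) = 0.005427 K/W
R_outer film = 1/(h_o·A) = 1/(19.3×27.1) = 0.001912 K/W
R_total = 0.0269 K/W
Q = ΔT / R_total = 1098 / 0.0269

Q ≈ 40800 W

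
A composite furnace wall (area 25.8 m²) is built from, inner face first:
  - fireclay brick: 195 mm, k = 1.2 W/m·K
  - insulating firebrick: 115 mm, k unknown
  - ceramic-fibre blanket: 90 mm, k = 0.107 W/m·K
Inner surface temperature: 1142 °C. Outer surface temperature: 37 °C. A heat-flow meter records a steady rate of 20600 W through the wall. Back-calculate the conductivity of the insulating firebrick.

Series thermal resistances:
R_fireclay brick = L/(kA) = 0.195/(1.2×25.8) = 0.006298 K/W
R_ceramic-fibre blanket = L/(kA) = 0.09/(0.107×25.8) = 0.0326 K/W
Sum of known resistances R_other = 0.0389 K/W
Total R = ΔT/Q = 1105/20600 = 0.05364 K/W
R_insulating firebrick = R_total − R_other = 0.01474 K/W
k = L/(R·A) = 0.115/(0.01474×25.8)

k ≈ 0.302 W/(m·K)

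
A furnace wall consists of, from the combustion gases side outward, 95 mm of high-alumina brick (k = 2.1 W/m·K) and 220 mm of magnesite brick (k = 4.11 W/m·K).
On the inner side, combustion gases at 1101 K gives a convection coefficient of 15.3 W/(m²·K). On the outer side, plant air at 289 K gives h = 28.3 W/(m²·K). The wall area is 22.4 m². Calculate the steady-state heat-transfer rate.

Thermal resistances in series:
R_inner film = 1/(h_i·A) = 1/(15.3×22.4) = 0.002918 K/W
R_high-alumina brick = L/(kA) = 0.095/(2.1×22.4) = 0.00202 K/W
R_magnesite brick = L/(kA) = 0.22/(4.11×22.4) = 0.00239 K/W
R_outer film = 1/(h_o·A) = 1/(28.3×22.4) = 0.001577 K/W
R_total = 0.008905 K/W
Q = ΔT / R_total = 812 / 0.008905

Q ≈ 91200 W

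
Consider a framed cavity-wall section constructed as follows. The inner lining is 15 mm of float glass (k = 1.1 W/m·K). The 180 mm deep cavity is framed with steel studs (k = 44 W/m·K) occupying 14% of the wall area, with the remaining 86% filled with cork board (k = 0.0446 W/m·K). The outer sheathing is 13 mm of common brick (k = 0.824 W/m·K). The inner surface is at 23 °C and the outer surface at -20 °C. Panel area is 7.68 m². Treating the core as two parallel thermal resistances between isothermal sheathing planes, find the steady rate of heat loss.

Sheathing layers in series; stud and cavity paths in parallel between them.
R_inner = 0.015/(1.1×7.68) = 0.001776 K/W
R_stud  = 0.18/(44×0.14×7.68) = 0.003805 K/W
R_cav   = 0.18/(0.0446×0.86×7.68) = 0.6111 K/W
1/R_core = 1/R_stud + 1/R_cav → R_core = 0.003781 K/W
R_outer = 0.013/(0.824×7.68) = 0.002054 K/W
R_total = 0.007611 K/W
Q = ΔT/R_total = 43/0.007611

Q ≈ 5650 W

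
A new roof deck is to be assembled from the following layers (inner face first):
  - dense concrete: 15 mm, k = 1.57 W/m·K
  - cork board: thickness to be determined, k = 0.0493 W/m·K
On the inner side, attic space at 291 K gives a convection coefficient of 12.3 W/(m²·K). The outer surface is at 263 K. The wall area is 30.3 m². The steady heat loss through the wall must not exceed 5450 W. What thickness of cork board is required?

Series thermal resistances:
R_inner film = 1/(h_i·A) = 1/(12.3×30.3) = 0.002683 K/W
R_dense concrete = L/(kA) = 0.015/(1.57×30.3) = 3.153×10^-4 K/W
Sum of the known resistances R_other = 0.002999 K/W
Required total resistance R_tot = ΔT/Q_allow = 28/5450 = 0.005138 K/W
R_cork board = R_tot − R_other = 0.002139 K/W
L = R·k·A = 0.002139×0.0493×30.3

L ≈ 3.2 mm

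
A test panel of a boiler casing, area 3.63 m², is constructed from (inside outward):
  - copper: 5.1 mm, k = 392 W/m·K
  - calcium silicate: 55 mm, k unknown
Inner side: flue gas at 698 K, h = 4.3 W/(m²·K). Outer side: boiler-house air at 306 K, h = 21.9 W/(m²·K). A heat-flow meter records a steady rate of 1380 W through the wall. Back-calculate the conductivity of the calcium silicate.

Series thermal resistances:
R_inner film = 1/(h_i·A) = 1/(4.3×3.63) = 0.06407 K/W
R_copper = L/(kA) = 0.0051/(392×3.63) = 3.584×10^-6 K/W
R_outer film = 1/(h_o·A) = 1/(21.9×3.63) = 0.01258 K/W
Sum of known resistances R_other = 0.07665 K/W
Total R = ΔT/Q = 392/1380 = 0.2841 K/W
R_calcium silicate = R_total − R_other = 0.2074 K/W
k = L/(R·A) = 0.055/(0.2074×3.63)

k ≈ 0.0731 W/(m·K)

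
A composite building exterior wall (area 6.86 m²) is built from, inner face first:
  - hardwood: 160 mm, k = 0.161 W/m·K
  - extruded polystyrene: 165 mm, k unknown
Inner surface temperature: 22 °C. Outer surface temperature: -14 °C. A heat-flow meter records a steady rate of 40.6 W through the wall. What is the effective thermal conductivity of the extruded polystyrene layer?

k ≈ 0.0324 W/(m·K)

Treating each layer as a thermal resistance in series:
R_hardwood = L/(kA) = 0.16/(0.161×6.86) = 0.1449 K/W
Sum of known resistances R_other = 0.1449 K/W
Total R = ΔT/Q = 36/40.6 = 0.8867 K/W
R_extruded polystyrene = R_total − R_other = 0.7418 K/W
k = L/(R·A) = 0.165/(0.7418×6.86)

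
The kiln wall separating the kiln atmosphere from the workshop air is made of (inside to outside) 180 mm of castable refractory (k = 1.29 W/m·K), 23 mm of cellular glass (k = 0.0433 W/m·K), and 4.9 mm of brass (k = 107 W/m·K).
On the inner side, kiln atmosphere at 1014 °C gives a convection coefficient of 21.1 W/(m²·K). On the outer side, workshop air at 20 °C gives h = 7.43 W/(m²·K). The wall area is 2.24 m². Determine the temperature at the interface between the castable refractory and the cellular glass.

Series thermal resistances:
R_inner film = 1/(h_i·A) = 1/(21.1×2.24) = 0.02116 K/W
R_castable refractory = L/(kA) = 0.18/(1.29×2.24) = 0.06229 K/W
R_cellular glass = L/(kA) = 0.023/(0.0433×2.24) = 0.2371 K/W
R_brass = L/(kA) = 0.0049/(107×2.24) = 2.044×10^-5 K/W
R_outer film = 1/(h_o·A) = 1/(7.43×2.24) = 0.06008 K/W
R_total = 0.3807 K/W;  Q = ΔT/R_total = 994/0.3807 = 2611 W
T_interface = T_inner − Q·ΣR(inner→interface) = 1014 − 2610×0.08345

T ≈ 796 °C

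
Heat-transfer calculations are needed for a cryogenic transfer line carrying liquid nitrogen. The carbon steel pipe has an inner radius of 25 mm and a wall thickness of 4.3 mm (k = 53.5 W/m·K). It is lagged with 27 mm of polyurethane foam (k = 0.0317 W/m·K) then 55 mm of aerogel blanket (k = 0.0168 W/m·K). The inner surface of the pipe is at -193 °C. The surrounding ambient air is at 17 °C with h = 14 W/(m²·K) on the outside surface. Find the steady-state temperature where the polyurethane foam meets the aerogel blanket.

Treating each annulus and film as a series resistance:
R_carbon steel pipe wall = ln(29.3/25)/(2π×53.5×1) = 4.721×10^-4 K/W
R_polyurethane foam = ln(56.3/29.3)/(2π×0.0317×1) = 3.279 K/W
R_aerogel blanket = ln(111.3/56.3)/(2π×0.0168×1) = 6.457 K/W
R_outer film = 1/(h_o·2πr_oL) = 1/(14×2π×0.1113×1) = 0.1021 K/W
R_total = 9.838 K/W
Q = ΔT/R_total = 210/9.838
Q = 21.3 W/m
T_interface = T_inner + Q·ΣR(inner→interface) = -193 + 21.3×3.28

T ≈ -123 °C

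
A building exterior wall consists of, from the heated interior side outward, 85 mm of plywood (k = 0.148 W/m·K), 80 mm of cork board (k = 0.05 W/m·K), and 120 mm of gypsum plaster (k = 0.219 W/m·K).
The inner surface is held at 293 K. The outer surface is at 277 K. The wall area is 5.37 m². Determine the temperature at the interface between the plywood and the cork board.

Using the resistance-network approach (series):
R_plywood = L/(kA) = 0.085/(0.148×5.37) = 0.107 K/W
R_cork board = L/(kA) = 0.08/(0.05×5.37) = 0.298 K/W
R_gypsum plaster = L/(kA) = 0.12/(0.219×5.37) = 0.102 K/W
R_total = 0.5069 K/W;  Q = ΔT/R_total = 16/0.5069 = 31.56 W
T_interface = T_inner − Q·ΣR(inner→interface) = 293 − 31.6×0.107

T ≈ 290 K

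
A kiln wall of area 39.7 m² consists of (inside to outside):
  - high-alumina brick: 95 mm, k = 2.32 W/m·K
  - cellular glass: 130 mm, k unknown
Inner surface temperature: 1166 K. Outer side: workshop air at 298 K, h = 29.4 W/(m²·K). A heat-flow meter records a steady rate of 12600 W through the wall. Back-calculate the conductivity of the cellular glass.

Treating each layer as a thermal resistance in series:
R_high-alumina brick = L/(kA) = 0.095/(2.32×39.7) = 0.001031 K/W
R_outer film = 1/(h_o·A) = 1/(29.4×39.7) = 8.568×10^-4 K/W
Sum of known resistances R_other = 0.001888 K/W
Total R = ΔT/Q = 868/12600 = 0.06889 K/W
R_cellular glass = R_total − R_other = 0.067 K/W
k = L/(R·A) = 0.13/(0.067×39.7)

k ≈ 0.0489 W/(m·K)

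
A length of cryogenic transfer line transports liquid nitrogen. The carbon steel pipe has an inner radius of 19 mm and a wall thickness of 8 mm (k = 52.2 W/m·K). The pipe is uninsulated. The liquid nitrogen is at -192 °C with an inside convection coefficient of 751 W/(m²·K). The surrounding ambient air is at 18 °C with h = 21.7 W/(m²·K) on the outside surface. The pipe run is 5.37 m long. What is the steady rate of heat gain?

Per-layer cylindrical resistances, series-summed:
R_inner film = 1/(h_i·2πr₁L) = 1/(751×2π×0.019×5.37) = 0.002077 K/W
R_carbon steel pipe wall = ln(27/19)/(2π×52.2×5.37) = 1.995×10^-4 K/W
R_outer film = 1/(h_o·2πr_oL) = 1/(21.7×2π×0.027×5.37) = 0.05059 K/W
R_total = 0.05286 K/W
Q = ΔT/R_total = 210/0.05286

Q ≈ 3970 W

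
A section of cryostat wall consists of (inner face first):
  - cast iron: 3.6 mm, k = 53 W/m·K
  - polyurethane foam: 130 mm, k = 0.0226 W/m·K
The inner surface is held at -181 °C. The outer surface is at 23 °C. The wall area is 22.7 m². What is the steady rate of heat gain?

Thermal resistances in series:
R_cast iron = L/(kA) = 0.0036/(53×22.7) = 2.992×10^-6 K/W
R_polyurethane foam = L/(kA) = 0.13/(0.0226×22.7) = 0.2534 K/W
R_total = 0.2534 K/W
Q = ΔT / R_total = 204 / 0.2534

Q ≈ 805 W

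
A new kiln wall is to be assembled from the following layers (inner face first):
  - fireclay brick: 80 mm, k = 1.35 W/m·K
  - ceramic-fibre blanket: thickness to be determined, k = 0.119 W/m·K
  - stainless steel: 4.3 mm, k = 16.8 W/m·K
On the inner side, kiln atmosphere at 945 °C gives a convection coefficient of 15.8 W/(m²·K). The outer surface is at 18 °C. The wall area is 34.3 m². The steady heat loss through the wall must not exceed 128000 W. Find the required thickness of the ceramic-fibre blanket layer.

L ≈ 14.9 mm

Using the resistance-network approach (series):
R_inner film = 1/(h_i·A) = 1/(15.8×34.3) = 0.001845 K/W
R_fireclay brick = L/(kA) = 0.08/(1.35×34.3) = 0.001728 K/W
R_stainless steel = L/(kA) = 0.0043/(16.8×34.3) = 7.462×10^-6 K/W
Sum of the known resistances R_other = 0.00358 K/W
Required total resistance R_tot = ΔT/Q_allow = 927/128000 = 0.007242 K/W
R_ceramic-fibre blanket = R_tot − R_other = 0.003662 K/W
L = R·k·A = 0.003662×0.119×34.3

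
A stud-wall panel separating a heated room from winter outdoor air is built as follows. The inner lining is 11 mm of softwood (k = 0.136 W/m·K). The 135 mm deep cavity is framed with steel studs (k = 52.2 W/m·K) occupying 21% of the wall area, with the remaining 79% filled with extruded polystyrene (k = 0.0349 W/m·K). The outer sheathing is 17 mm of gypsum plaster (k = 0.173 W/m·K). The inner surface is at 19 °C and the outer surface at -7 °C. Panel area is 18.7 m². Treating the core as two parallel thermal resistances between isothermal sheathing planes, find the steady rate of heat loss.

Q ≈ 2540 W

Sheathing layers in series; stud and cavity paths in parallel between them.
R_inner = 0.011/(0.136×18.7) = 0.004325 K/W
R_stud  = 0.135/(52.2×0.21×18.7) = 6.586×10^-4 K/W
R_cav   = 0.135/(0.0349×0.79×18.7) = 0.2618 K/W
1/R_core = 1/R_stud + 1/R_cav → R_core = 6.569×10^-4 K/W
R_outer = 0.017/(0.173×18.7) = 0.005255 K/W
R_total = 0.01024 K/W
Q = ΔT/R_total = 26/0.01024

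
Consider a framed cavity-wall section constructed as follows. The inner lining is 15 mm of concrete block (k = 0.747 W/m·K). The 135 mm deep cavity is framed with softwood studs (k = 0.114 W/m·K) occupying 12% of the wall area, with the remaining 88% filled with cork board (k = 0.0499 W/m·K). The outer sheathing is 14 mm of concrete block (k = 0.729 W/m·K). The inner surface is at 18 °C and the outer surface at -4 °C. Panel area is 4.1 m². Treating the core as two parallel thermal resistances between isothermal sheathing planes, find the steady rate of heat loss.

Q ≈ 37.8 W

Sheathing layers in series; stud and cavity paths in parallel between them.
R_inner = 0.015/(0.747×4.1) = 0.004898 K/W
R_stud  = 0.135/(0.114×0.12×4.1) = 2.407 K/W
R_cav   = 0.135/(0.0499×0.88×4.1) = 0.7498 K/W
1/R_core = 1/R_stud + 1/R_cav → R_core = 0.5717 K/W
R_outer = 0.014/(0.729×4.1) = 0.004684 K/W
R_total = 0.5813 K/W
Q = ΔT/R_total = 22/0.5813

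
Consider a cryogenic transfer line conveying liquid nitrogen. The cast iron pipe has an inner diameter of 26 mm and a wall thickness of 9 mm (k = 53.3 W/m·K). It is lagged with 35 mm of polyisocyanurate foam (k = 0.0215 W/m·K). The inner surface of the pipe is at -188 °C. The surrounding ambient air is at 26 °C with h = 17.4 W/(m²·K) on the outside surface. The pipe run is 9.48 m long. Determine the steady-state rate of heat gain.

Q ≈ 281 W

Radial resistances (cylindrical: R_cond = ln(r_o/r_i)/(2πkL), R_conv = 1/(h·2πrL)):
R_cast iron pipe wall = ln(22/13)/(2π×53.3×9.48) = 1.657×10^-4 K/W
R_polyisocyanurate foam = ln(57/22)/(2π×0.0215×9.48) = 0.7434 K/W
R_outer film = 1/(h_o·2πr_oL) = 1/(17.4×2π×0.057×9.48) = 0.01693 K/W
R_total = 0.7605 K/W
Q = ΔT/R_total = 214/0.7605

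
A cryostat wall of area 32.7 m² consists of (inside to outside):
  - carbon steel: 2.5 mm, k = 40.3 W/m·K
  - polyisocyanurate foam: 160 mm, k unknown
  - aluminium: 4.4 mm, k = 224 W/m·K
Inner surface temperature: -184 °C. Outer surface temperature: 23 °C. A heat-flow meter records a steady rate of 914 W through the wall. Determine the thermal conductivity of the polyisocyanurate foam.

Model the wall as resistances in series:
R_carbon steel = L/(kA) = 0.0025/(40.3×32.7) = 1.897×10^-6 K/W
R_aluminium = L/(kA) = 0.0044/(224×32.7) = 6.007×10^-7 K/W
Sum of known resistances R_other = 2.498×10^-6 K/W
Total R = ΔT/Q = 207/914 = 0.2265 K/W
R_polyisocyanurate foam = R_total − R_other = 0.2265 K/W
k = L/(R·A) = 0.16/(0.2265×32.7)

k ≈ 0.0216 W/(m·K)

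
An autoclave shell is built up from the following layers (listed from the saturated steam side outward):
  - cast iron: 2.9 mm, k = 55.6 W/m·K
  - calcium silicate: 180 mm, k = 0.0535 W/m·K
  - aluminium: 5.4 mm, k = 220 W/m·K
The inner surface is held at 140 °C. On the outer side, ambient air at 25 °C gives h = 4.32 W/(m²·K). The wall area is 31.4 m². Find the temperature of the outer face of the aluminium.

Model the wall as resistances in series:
R_cast iron = L/(kA) = 0.0029/(55.6×31.4) = 1.661×10^-6 K/W
R_calcium silicate = L/(kA) = 0.18/(0.0535×31.4) = 0.1071 K/W
R_aluminium = L/(kA) = 0.0054/(220×31.4) = 7.817×10^-7 K/W
R_outer film = 1/(h_o·A) = 1/(4.32×31.4) = 0.007372 K/W
R_total = 0.1145 K/W;  Q = ΔT/R_total = 115/0.1145 = 1004 W
T_interface = T_inner − Q·ΣR(inner→interface) = 140 − 1000×0.1072

T ≈ 32.4 °C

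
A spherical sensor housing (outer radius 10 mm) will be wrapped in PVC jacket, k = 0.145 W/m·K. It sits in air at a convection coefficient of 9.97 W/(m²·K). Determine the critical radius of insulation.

r_cr ≈ 29.1 mm

For a sphere r_cr = 2k/h = 2×0.145/9.97
r_cr = 29.1 mm; since the bare radius (10 mm) is below r_cr, adding a thin layer of insulation will *increase* heat loss.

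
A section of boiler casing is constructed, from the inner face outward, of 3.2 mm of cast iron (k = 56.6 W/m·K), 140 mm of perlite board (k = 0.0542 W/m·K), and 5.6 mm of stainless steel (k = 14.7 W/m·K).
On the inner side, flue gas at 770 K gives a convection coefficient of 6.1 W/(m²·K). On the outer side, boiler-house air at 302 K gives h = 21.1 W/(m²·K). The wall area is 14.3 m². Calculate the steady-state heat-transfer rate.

Using the resistance-network approach (series):
R_inner film = 1/(h_i·A) = 1/(6.1×14.3) = 0.01146 K/W
R_cast iron = L/(kA) = 0.0032/(56.6×14.3) = 3.954×10^-6 K/W
R_perlite board = L/(kA) = 0.14/(0.0542×14.3) = 0.1806 K/W
R_stainless steel = L/(kA) = 0.0056/(14.7×14.3) = 2.664×10^-5 K/W
R_outer film = 1/(h_o·A) = 1/(21.1×14.3) = 0.003314 K/W
R_total = 0.1954 K/W
Q = ΔT / R_total = 468 / 0.1954

Q ≈ 2390 W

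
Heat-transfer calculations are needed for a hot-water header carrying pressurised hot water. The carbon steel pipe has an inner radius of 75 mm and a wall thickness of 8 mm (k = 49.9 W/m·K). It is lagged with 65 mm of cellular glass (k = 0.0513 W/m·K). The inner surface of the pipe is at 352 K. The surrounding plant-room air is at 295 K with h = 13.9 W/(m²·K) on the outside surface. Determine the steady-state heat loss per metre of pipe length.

q′ ≈ 30.4 W/m

For a radial system each layer contributes R = ln(r_out/r_in)/(2πkL); films add R = 1/(hA).
R_carbon steel pipe wall = ln(83/75)/(2π×49.9×1) = 3.233×10^-4 K/W
R_cellular glass = ln(148/83)/(2π×0.0513×1) = 1.794 K/W
R_outer film = 1/(h_o·2πr_oL) = 1/(13.9×2π×0.148×1) = 0.07736 K/W
R_total = 1.872 K/W
Q = ΔT/R_total = 57/1.872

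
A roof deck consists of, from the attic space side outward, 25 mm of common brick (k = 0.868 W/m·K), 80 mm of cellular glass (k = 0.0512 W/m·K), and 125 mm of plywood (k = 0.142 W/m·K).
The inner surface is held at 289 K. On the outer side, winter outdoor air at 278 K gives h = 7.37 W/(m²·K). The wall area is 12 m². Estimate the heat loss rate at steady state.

Q ≈ 50.6 W

Thermal resistances in series:
R_common brick = L/(kA) = 0.025/(0.868×12) = 0.0024 K/W
R_cellular glass = L/(kA) = 0.08/(0.0512×12) = 0.1302 K/W
R_plywood = L/(kA) = 0.125/(0.142×12) = 0.07336 K/W
R_outer film = 1/(h_o·A) = 1/(7.37×12) = 0.01131 K/W
R_total = 0.2173 K/W
Q = ΔT / R_total = 11 / 0.2173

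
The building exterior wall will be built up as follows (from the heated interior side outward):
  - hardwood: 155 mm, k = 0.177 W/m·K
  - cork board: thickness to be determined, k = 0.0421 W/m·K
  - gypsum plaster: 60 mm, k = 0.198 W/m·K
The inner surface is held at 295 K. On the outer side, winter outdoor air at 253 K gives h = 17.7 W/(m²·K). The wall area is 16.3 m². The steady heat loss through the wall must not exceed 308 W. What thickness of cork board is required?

Treating each layer as a thermal resistance in series:
R_hardwood = L/(kA) = 0.155/(0.177×16.3) = 0.05372 K/W
R_gypsum plaster = L/(kA) = 0.06/(0.198×16.3) = 0.01859 K/W
R_outer film = 1/(h_o·A) = 1/(17.7×16.3) = 0.003466 K/W
Sum of the known resistances R_other = 0.07578 K/W
Required total resistance R_tot = ΔT/Q_allow = 42/308 = 0.1364 K/W
R_cork board = R_tot − R_other = 0.06058 K/W
L = R·k·A = 0.06058×0.0421×16.3

L ≈ 41.6 mm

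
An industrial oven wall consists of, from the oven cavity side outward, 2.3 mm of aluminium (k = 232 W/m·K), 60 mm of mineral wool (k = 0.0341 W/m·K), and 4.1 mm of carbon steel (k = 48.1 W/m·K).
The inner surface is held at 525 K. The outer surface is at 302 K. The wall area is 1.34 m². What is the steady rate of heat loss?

Q ≈ 170 W

Model the wall as resistances in series:
R_aluminium = L/(kA) = 0.0023/(232×1.34) = 7.398×10^-6 K/W
R_mineral wool = L/(kA) = 0.06/(0.0341×1.34) = 1.313 K/W
R_carbon steel = L/(kA) = 0.0041/(48.1×1.34) = 6.361×10^-5 K/W
R_total = 1.313 K/W
Q = ΔT / R_total = 223 / 1.313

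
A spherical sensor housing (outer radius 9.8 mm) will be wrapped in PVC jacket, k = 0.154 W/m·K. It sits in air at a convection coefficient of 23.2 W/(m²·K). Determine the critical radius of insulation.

r_cr ≈ 13.3 mm

For a sphere r_cr = 2k/h = 2×0.154/23.2
r_cr = 13.3 mm; since the bare radius (9.8 mm) is below r_cr, adding a thin layer of insulation will *increase* heat loss.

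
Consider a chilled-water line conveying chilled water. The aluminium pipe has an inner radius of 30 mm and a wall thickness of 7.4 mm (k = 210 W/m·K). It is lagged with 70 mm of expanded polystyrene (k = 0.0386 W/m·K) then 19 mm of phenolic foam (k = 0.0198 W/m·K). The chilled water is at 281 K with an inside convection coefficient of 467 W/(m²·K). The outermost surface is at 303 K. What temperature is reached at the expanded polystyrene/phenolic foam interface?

Radial resistances (cylindrical: R_cond = ln(r_o/r_i)/(2πkL), R_conv = 1/(h·2πrL)):
R_inner film = 1/(h_i·2πr₁L) = 1/(467×2π×0.03×1) = 0.01136 K/W
R_aluminium pipe wall = ln(37.4/30)/(2π×210×1) = 1.671×10^-4 K/W
R_expanded polystyrene = ln(107.4/37.4)/(2π×0.0386×1) = 4.35 K/W
R_phenolic foam = ln(126.4/107.4)/(2π×0.0198×1) = 1.309 K/W
R_total = 5.67 K/W
Q = ΔT/R_total = 22/5.67
Q = 3.88 W/m
T_interface = T_inner + Q·ΣR(inner→interface) = 281 + 3.88×4.361

T ≈ 298 K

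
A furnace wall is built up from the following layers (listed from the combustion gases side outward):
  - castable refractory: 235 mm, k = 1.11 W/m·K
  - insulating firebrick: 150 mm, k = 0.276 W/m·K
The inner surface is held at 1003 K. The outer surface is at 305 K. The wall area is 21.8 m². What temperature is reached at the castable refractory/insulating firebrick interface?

Model the wall as resistances in series:
R_castable refractory = L/(kA) = 0.235/(1.11×21.8) = 0.009712 K/W
R_insulating firebrick = L/(kA) = 0.15/(0.276×21.8) = 0.02493 K/W
R_total = 0.03464 K/W;  Q = ΔT/R_total = 698/0.03464 = 20150 W
T_interface = T_inner − Q·ΣR(inner→interface) = 1003 − 20100×0.009712

T ≈ 807 K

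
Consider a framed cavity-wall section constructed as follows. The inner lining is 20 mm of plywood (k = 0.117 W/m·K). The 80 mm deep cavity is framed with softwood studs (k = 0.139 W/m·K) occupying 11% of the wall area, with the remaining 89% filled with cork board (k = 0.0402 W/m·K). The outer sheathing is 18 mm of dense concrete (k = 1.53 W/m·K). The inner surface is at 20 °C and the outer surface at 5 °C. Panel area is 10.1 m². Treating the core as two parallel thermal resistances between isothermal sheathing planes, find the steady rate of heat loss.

Sheathing layers in series; stud and cavity paths in parallel between them.
R_inner = 0.02/(0.117×10.1) = 0.01692 K/W
R_stud  = 0.08/(0.139×0.11×10.1) = 0.518 K/W
R_cav   = 0.08/(0.0402×0.89×10.1) = 0.2214 K/W
1/R_core = 1/R_stud + 1/R_cav → R_core = 0.1551 K/W
R_outer = 0.018/(1.53×10.1) = 0.001165 K/W
R_total = 0.1732 K/W
Q = ΔT/R_total = 15/0.1732

Q ≈ 86.6 W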